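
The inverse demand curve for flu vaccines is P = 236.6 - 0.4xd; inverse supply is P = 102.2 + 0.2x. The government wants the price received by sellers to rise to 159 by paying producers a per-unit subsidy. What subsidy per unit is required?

Required subsidy s = 36 per unit

At a seller price of 159, quantity supplied is -511 + 5·159 = 284.
Buyers absorb 284 only when they pay Pb = 236.6 − 0.4·284 = 123.
s = Ps − Pb = 159 − 123 = 36.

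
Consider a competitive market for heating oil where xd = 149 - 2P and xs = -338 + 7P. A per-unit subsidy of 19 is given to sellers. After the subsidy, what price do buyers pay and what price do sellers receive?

Buyers pay 118/3; sellers receive 175/3

Pre-subsidy: 149 - 2P = -338 + 7P gives P* = 487/9, x* = 367/9.
With the subsidy, sellers receive Ps = Pb + 19 for each unit, where Pb is the price buyers pay.
Supply in terms of Pb becomes xs = -338 + 7(Pb + 19) = -205 + 7Pb. Setting this equal to demand: 149 - 2Pb = -205 + 7Pb, so Pb = 118/3.
Sellers receive Ps = 118/3 + 19 = 175/3; x' = 149 − 2·(118/3) = 211/3.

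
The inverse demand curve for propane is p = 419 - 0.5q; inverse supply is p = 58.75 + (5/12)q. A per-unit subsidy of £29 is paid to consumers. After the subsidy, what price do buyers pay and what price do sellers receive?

Pre-subsidy: 419 - 0.5q = 58.75 + (5/12)q gives q* = 393 and p* = 222.5.
With the rebate, buyers effectively pay pb = ps − 29, where ps is the price sellers receive.
On the curves, pb = 419 - 0.5q and ps = 58.75 + (5/12)q; the wedge ps − pb = 29 gives 58.75 + (5/12)q − (419 - 0.5q) = 29, so q' = 4671/11.
Then pb = 419 − 0.5·(4671/11) = 4547/22 and ps = 58.75 + (5/12)·(4671/11) = 5185/22.

Buyers pay 4547/22; sellers receive 5185/22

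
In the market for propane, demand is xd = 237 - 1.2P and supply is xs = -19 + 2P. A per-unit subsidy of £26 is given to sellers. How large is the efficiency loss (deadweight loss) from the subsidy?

Deadweight loss = £253.5

Pre-subsidy: 237 - 1.2P = -19 + 2P gives P* = 80, x* = 141.
With the subsidy, sellers receive Ps = Pb + 26 for each unit, where Pb is the price buyers pay.
Supply in terms of Pb becomes xs = -19 + 2(Pb + 26) = 33 + 2Pb. Setting this equal to demand: 237 - 1.2Pb = 33 + 2Pb, so Pb = 63.75.
Sellers receive Ps = 63.75 + 26 = 89.75; x' = 237 − 1.2·63.75 = 160.5.
The subsidy expands output by 160.5 − 141 = 19.5 past the efficient level; on those units the gap between marginal cost and willingness to pay runs from 0 up to 26.
DWL = ½ × 26 × 19.5 = 253.5.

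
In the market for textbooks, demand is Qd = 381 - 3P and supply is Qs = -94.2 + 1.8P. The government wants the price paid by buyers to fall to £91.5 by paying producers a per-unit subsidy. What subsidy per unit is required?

At a buyer price of 91.5, quantity demanded is 381 − 3·91.5 = 106.5.
Sellers supply 106.5 only when they receive Ps with -94.2 + 1.8·Ps = 106.5, i.e. Ps = 111.5.
s = Ps − Pb = 111.5 − 91.5 = 20.

Required subsidy s = £20 per unit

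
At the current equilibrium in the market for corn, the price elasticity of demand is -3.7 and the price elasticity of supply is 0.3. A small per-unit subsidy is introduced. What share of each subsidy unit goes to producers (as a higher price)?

Producer share = 0.925

For a small subsidy around the equilibrium, the benefit split depends on the relative slopes, which at a point are proportional to the elasticities.
Buyer share = εs/(εs + |εd|) = 0.3/(0.3 + 3.7) = 0.075; seller share = |εd|/(εs + |εd|) = 0.925.
So producers capture 0.925 of the subsidy.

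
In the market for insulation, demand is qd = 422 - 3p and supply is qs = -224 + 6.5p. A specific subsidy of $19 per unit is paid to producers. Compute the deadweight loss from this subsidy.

Pre-subsidy: 422 - 3p = -224 + 6.5p gives p* = 68, q* = 218.
With the subsidy, sellers receive ps = pb + 19 for each unit, where pb is the price buyers pay.
Supply in terms of pb becomes qs = -224 + 6.5(pb + 19) = -100.5 + 6.5pb. Setting this equal to demand: 422 - 3pb = -100.5 + 6.5pb, so pb = 55.
Sellers receive ps = 55 + 19 = 74; q' = 422 − 3·55 = 257.
The subsidy expands output by 257 − 218 = 39 past the efficient level; on those units the gap between marginal cost and willingness to pay runs from 0 up to 19.
DWL = ½ × 19 × 39 = 370.5.

Deadweight loss = $370.5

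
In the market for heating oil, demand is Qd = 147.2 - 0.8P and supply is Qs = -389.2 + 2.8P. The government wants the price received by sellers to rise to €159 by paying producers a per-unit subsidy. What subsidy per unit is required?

At a seller price of 159, quantity supplied is -389.2 + 2.8·159 = 56.
Buyers absorb 56 only when they pay Pb with 147.2 − 0.8·Pb = 56, i.e. Pb = 114.
s = Ps − Pb = 159 − 114 = 45.

Required subsidy s = €45 per unit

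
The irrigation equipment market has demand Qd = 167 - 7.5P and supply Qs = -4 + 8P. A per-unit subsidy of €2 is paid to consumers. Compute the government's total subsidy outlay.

Pre-subsidy: 167 - 7.5P = -4 + 8P gives P* = 342/31, Q* = 2612/31.
With the rebate, buyers effectively pay Pb = Ps − 2, where Ps is the price sellers receive.
Demand in terms of Ps becomes Qd = 167 − 7.5(Ps − 2) = 182 - 7.5Ps. Setting this equal to supply: 182 - 7.5Ps = -4 + 8Ps, so Ps = 12.
Buyers pay Pb = 12 − 2 = 10; Q' = -4 + 8·12 = 92.
Government outlay = subsidy × quantity = 2 × 92 = 184.

Government cost = €184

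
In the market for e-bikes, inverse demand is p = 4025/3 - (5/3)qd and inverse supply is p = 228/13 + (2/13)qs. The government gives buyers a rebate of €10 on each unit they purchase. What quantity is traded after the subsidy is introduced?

q' = 52031/71

Pre-subsidy: 4025/3 - (5/3)q = 228/13 + (2/13)q gives q* = 51641/71 and p* = 9190/71.
With the rebate, buyers effectively pay pb = ps − 10, where ps is the price sellers receive.
On the curves, pb = 4025/3 - (5/3)q and ps = 228/13 + (2/13)q; the wedge ps − pb = 10 gives 228/13 + (2/13)q − (4025/3 - (5/3)q) = 10, so q' = 52031/71.
Then pb = 4025/3 − (5/3)·(52031/71) = 8540/71 and ps = 228/13 + (2/13)·(52031/71) = 9250/71.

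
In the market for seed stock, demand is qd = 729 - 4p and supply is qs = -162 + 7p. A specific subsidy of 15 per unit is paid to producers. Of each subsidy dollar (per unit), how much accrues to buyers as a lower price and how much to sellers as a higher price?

Buyers gain 105/11 per unit; sellers gain 60/11 per unit

Pre-subsidy: 729 - 4p = -162 + 7p gives p* = 81, q* = 405.
With the subsidy, sellers receive ps = pb + 15 for each unit, where pb is the price buyers pay.
Supply in terms of pb becomes qs = -162 + 7(pb + 15) = -57 + 7pb. Setting this equal to demand: 729 - 4pb = -57 + 7pb, so pb = 786/11.
Sellers receive ps = 786/11 + 15 = 951/11; q' = 729 − 4·(786/11) = 4875/11.
Buyers' price falls by p* − pb = 81 − 786/11 = 105/11; sellers' price rises by ps − p* = 951/11 − 81 = 60/11.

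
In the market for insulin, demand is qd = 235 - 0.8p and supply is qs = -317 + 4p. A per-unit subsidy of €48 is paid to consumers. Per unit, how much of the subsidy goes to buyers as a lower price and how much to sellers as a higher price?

Pre-subsidy: 235 - 0.8p = -317 + 4p gives p* = 115, q* = 143.
With the rebate, buyers effectively pay pb = ps − 48, where ps is the price sellers receive.
Demand in terms of ps becomes qd = 235 − 0.8(ps − 48) = 273.4 - 0.8ps. Setting this equal to supply: 273.4 - 0.8ps = -317 + 4ps, so ps = 123.
Buyers pay pb = 123 − 48 = 75; q' = -317 + 4·123 = 175.
Buyers' price falls by p* − pb = 115 − 75 = 40; sellers' price rises by ps − p* = 123 − 115 = 8.

Buyers gain €40 per unit; sellers gain €8 per unit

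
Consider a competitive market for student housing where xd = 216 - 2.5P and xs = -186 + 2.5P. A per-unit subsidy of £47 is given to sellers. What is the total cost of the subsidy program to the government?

Government cost = £3466.25

Pre-subsidy: 216 - 2.5P = -186 + 2.5P gives P* = 80.4, x* = 15.
With the subsidy, sellers receive Ps = Pb + 47 for each unit, where Pb is the price buyers pay.
Supply in terms of Pb becomes xs = -186 + 2.5(Pb + 47) = -68.5 + 2.5Pb. Setting this equal to demand: 216 - 2.5Pb = -68.5 + 2.5Pb, so Pb = 56.9.
Sellers receive Ps = 56.9 + 47 = 103.9; x' = 216 − 2.5·56.9 = 73.75.
Government outlay = subsidy × quantity = 47 × 73.75 = 3466.25.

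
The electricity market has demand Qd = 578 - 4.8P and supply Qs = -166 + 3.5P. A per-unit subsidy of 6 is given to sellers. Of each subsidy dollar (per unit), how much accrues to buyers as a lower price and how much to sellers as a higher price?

Buyers gain 210/83 per unit; sellers gain 288/83 per unit

Pre-subsidy: 578 - 4.8P = -166 + 3.5P gives P* = 7440/83, Q* = 12262/83.
With the subsidy, sellers receive Ps = Pb + 6 for each unit, where Pb is the price buyers pay.
Supply in terms of Pb becomes Qs = -166 + 3.5(Pb + 6) = -145 + 3.5Pb. Setting this equal to demand: 578 - 4.8Pb = -145 + 3.5Pb, so Pb = 7230/83.
Sellers receive Ps = 7230/83 + 6 = 7728/83; Q' = 578 − 4.8·(7230/83) = 13270/83.
Buyers' price falls by P* − Pb = 7440/83 − 7230/83 = 210/83; sellers' price rises by Ps − P* = 7728/83 − 7440/83 = 288/83.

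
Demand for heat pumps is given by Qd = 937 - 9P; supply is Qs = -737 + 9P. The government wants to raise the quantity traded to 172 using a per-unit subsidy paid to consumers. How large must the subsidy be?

At Q = 172, invert demand for the buyer price: Pb = (937 − 172)/9 = 85; invert supply for the seller price: Ps = (172 − (-737))/9 = 101.
The subsidy must fill the gap: s = Ps − Pb = 101 − 85 = 16.

Required subsidy s = 16 per unit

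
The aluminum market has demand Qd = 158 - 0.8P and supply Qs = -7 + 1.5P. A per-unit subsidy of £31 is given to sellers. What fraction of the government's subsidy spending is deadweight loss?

DWL / government spending = 93/1343

Pre-subsidy: 158 - 0.8P = -7 + 1.5P gives P* = 1650/23, Q* = 2314/23.
With the subsidy, sellers receive Ps = Pb + 31 for each unit, where Pb is the price buyers pay.
Supply in terms of Pb becomes Qs = -7 + 1.5(Pb + 31) = 39.5 + 1.5Pb. Setting this equal to demand: 158 - 0.8Pb = 39.5 + 1.5Pb, so Pb = 1185/23.
Sellers receive Ps = 1185/23 + 31 = 1898/23; Q' = 158 − 0.8·(1185/23) = 2686/23.
ΔCS = ½(2314/23 + 2686/23)(1650/23 − 1185/23) = 1162500/529; ΔPS = ½(2314/23 + 2686/23)(1898/23 − 1650/23) = 620000/529.
Government spending = 31 × 2686/23 = 83266/23.
DWL = ½ × 31 × (2686/23 − 2314/23) = 5766/23; fraction = (5766/23) / (83266/23) = 93/1343.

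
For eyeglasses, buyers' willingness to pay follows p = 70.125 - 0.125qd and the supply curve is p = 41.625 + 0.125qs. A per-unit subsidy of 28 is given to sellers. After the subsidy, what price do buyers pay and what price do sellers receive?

Pre-subsidy: 70.125 - 0.125q = 41.625 + 0.125q gives q* = 114 and p* = 55.875.
With the subsidy, sellers receive ps = pb + 28 for each unit, where pb is the price buyers pay.
On the curves, pb = 70.125 - 0.125q and ps = 41.625 + 0.125q; the wedge ps − pb = 28 gives 41.625 + 0.125q − (70.125 - 0.125q) = 28, so q' = 226.
Then pb = 70.125 − 0.125·226 = 41.875 and ps = 41.625 + 0.125·226 = 69.875.

Buyers pay 41.875; sellers receive 69.875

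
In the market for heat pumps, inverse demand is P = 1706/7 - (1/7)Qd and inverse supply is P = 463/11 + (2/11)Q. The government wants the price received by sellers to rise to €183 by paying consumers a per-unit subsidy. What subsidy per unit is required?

Required subsidy s = €50 per unit

At a seller price of 183, quantity supplied is -231.5 + 5.5·183 = 775.
Buyers absorb 775 only when they pay Pb = 1706/7 − (1/7)·775 = 133.
s = Ps − Pb = 183 − 133 = 50.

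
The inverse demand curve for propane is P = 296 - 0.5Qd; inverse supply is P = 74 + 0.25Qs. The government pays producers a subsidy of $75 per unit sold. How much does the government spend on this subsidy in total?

Pre-subsidy: 296 - 0.5Q = 74 + 0.25Q gives Q* = 296 and P* = 148.
With the subsidy, sellers receive Ps = Pb + 75 for each unit, where Pb is the price buyers pay.
On the curves, Pb = 296 - 0.5Q and Ps = 74 + 0.25Q; the wedge Ps − Pb = 75 gives 74 + 0.25Q − (296 - 0.5Q) = 75, so Q' = 396.
Then Pb = 296 − 0.5·396 = 98 and Ps = 74 + 0.25·396 = 173.
Government outlay = subsidy × quantity = 75 × 396 = 29700.

Government cost = $29700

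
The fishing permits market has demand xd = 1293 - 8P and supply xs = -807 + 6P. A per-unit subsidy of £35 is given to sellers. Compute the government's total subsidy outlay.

Pre-subsidy: 1293 - 8P = -807 + 6P gives P* = 150, x* = 93.
With the subsidy, sellers receive Ps = Pb + 35 for each unit, where Pb is the price buyers pay.
Supply in terms of Pb becomes xs = -807 + 6(Pb + 35) = -597 + 6Pb. Setting this equal to demand: 1293 - 8Pb = -597 + 6Pb, so Pb = 135.
Sellers receive Ps = 135 + 35 = 170; x' = 1293 − 8·135 = 213.
Government outlay = subsidy × quantity = 35 × 213 = 7455.

Government cost = £7455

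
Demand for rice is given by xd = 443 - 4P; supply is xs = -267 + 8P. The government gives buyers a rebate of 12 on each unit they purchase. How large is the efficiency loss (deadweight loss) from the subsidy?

Pre-subsidy: 443 - 4P = -267 + 8P gives P* = 355/6, x* = 619/3.
With the rebate, buyers effectively pay Pb = Ps − 12, where Ps is the price sellers receive.
Demand in terms of Ps becomes xd = 443 − 4(Ps − 12) = 491 - 4Ps. Setting this equal to supply: 491 - 4Ps = -267 + 8Ps, so Ps = 379/6.
Buyers pay Pb = 379/6 − 12 = 307/6; x' = -267 + 8·(379/6) = 715/3.
The subsidy expands output by 715/3 − 619/3 = 32 past the efficient level; on those units the gap between marginal cost and willingness to pay runs from 0 up to 12.
DWL = ½ × 12 × 32 = 192.

Deadweight loss = 192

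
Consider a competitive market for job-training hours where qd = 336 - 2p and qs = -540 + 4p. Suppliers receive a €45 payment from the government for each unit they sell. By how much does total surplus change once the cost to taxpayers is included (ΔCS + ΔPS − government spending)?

Net change in total surplus = -€1350

Pre-subsidy: 336 - 2p = -540 + 4p gives p* = 146, q* = 44.
With the subsidy, sellers receive ps = pb + 45 for each unit, where pb is the price buyers pay.
Supply in terms of pb becomes qs = -540 + 4(pb + 45) = -360 + 4pb. Setting this equal to demand: 336 - 2pb = -360 + 4pb, so pb = 116.
Sellers receive ps = 116 + 45 = 161; q' = 336 − 2·116 = 104.
ΔCS = ½(44 + 104)(146 − 116) = 2220; ΔPS = ½(44 + 104)(161 − 146) = 1110.
Government spending = 45 × 104 = 4680.
Net change = 2220 + 1110 − 4680 = -1350. The loss equals the DWL triangle ½·45·60.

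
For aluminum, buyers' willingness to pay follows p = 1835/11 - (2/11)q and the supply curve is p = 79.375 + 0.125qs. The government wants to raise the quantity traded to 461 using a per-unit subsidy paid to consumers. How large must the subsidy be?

Required subsidy s = 54 per unit

At q = 461, from the demand curve buyers pay pb = 1835/11 − (2/11)·461 = 83; from the supply curve sellers need ps = 79.375 + 0.125·461 = 137.
The subsidy must fill the gap: s = ps − pb = 137 − 83 = 54.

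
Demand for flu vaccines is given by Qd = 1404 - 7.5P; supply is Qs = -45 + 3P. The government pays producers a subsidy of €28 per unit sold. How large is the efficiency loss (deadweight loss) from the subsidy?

Deadweight loss = €840

Pre-subsidy: 1404 - 7.5P = -45 + 3P gives P* = 138, Q* = 369.
With the subsidy, sellers receive Ps = Pb + 28 for each unit, where Pb is the price buyers pay.
Supply in terms of Pb becomes Qs = -45 + 3(Pb + 28) = 39 + 3Pb. Setting this equal to demand: 1404 - 7.5Pb = 39 + 3Pb, so Pb = 130.
Sellers receive Ps = 130 + 28 = 158; Q' = 1404 − 7.5·130 = 429.
The subsidy expands output by 429 − 369 = 60 past the efficient level; on those units the gap between marginal cost and willingness to pay runs from 0 up to 28.
DWL = ½ × 28 × 60 = 840.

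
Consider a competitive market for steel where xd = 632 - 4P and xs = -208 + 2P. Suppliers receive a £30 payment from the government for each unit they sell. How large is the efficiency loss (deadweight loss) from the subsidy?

Deadweight loss = £600

Pre-subsidy: 632 - 4P = -208 + 2P gives P* = 140, x* = 72.
With the subsidy, sellers receive Ps = Pb + 30 for each unit, where Pb is the price buyers pay.
Supply in terms of Pb becomes xs = -208 + 2(Pb + 30) = -148 + 2Pb. Setting this equal to demand: 632 - 4Pb = -148 + 2Pb, so Pb = 130.
Sellers receive Ps = 130 + 30 = 160; x' = 632 − 4·130 = 112.
The subsidy expands output by 112 − 72 = 40 past the efficient level; on those units the gap between marginal cost and willingness to pay runs from 0 up to 30.
DWL = ½ × 30 × 40 = 600.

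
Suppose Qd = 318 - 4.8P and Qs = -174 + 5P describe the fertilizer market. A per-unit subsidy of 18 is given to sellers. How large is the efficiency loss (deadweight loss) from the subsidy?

Pre-subsidy: 318 - 4.8P = -174 + 5P gives P* = 2460/49, Q* = 3774/49.
With the subsidy, sellers receive Ps = Pb + 18 for each unit, where Pb is the price buyers pay.
Supply in terms of Pb becomes Qs = -174 + 5(Pb + 18) = -84 + 5Pb. Setting this equal to demand: 318 - 4.8Pb = -84 + 5Pb, so Pb = 2010/49.
Sellers receive Ps = 2010/49 + 18 = 2892/49; Q' = 318 − 4.8·(2010/49) = 5934/49.
The subsidy expands output by 5934/49 − 3774/49 = 2160/49 past the efficient level; on those units the gap between marginal cost and willingness to pay runs from 0 up to 18.
DWL = ½ × 18 × 2160/49 = 19440/49.

Deadweight loss = 19440/49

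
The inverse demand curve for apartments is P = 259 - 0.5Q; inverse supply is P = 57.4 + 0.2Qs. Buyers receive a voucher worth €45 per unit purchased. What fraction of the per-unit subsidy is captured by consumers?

Pre-subsidy: 259 - 0.5Q = 57.4 + 0.2Q gives Q* = 288 and P* = 115.
With the rebate, buyers effectively pay Pb = Ps − 45, where Ps is the price sellers receive.
On the curves, Pb = 259 - 0.5Q and Ps = 57.4 + 0.2Q; the wedge Ps − Pb = 45 gives 57.4 + 0.2Q − (259 - 0.5Q) = 45, so Q' = 2466/7.
Then Pb = 259 − 0.5·(2466/7) = 580/7 and Ps = 57.4 + 0.2·(2466/7) = 895/7.
Buyers' price falls by P* − Pb = 115 − 580/7 = 225/7; sellers' price rises by Ps − P* = 895/7 − 115 = 90/7.
So consumers capture (225/7)/45 = 5/7 of each unit of subsidy.

Consumer share = 5/7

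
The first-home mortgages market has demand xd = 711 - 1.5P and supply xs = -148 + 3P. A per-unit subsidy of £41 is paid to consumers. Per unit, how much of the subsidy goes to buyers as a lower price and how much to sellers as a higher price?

Pre-subsidy: 711 - 1.5P = -148 + 3P gives P* = 1718/9, x* = 1274/3.
With the rebate, buyers effectively pay Pb = Ps − 41, where Ps is the price sellers receive.
Demand in terms of Ps becomes xd = 711 − 1.5(Ps − 41) = 772.5 - 1.5Ps. Setting this equal to supply: 772.5 - 1.5Ps = -148 + 3Ps, so Ps = 1841/9.
Buyers pay Pb = 1841/9 − 41 = 1472/9; x' = -148 + 3·(1841/9) = 1397/3.
Buyers' price falls by P* − Pb = 1718/9 − 1472/9 = 82/3; sellers' price rises by Ps − P* = 1841/9 − 1718/9 = 41/3.

Buyers gain 82/3 per unit; sellers gain 41/3 per unit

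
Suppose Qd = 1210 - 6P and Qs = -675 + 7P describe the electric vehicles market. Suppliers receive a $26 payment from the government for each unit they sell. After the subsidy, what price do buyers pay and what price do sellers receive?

Buyers pay $131; sellers receive $157

Pre-subsidy: 1210 - 6P = -675 + 7P gives P* = 145, Q* = 340.
With the subsidy, sellers receive Ps = Pb + 26 for each unit, where Pb is the price buyers pay.
Supply in terms of Pb becomes Qs = -675 + 7(Pb + 26) = -493 + 7Pb. Setting this equal to demand: 1210 - 6Pb = -493 + 7Pb, so Pb = 131.
Sellers receive Ps = 131 + 26 = 157; Q' = 1210 − 6·131 = 424.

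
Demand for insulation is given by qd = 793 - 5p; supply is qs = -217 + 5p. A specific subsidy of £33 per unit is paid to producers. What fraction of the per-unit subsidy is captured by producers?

Pre-subsidy: 793 - 5p = -217 + 5p gives p* = 101, q* = 288.
With the subsidy, sellers receive ps = pb + 33 for each unit, where pb is the price buyers pay.
Supply in terms of pb becomes qs = -217 + 5(pb + 33) = -52 + 5pb. Setting this equal to demand: 793 - 5pb = -52 + 5pb, so pb = 84.5.
Sellers receive ps = 84.5 + 33 = 117.5; q' = 793 − 5·84.5 = 370.5.
Buyers' price falls by p* − pb = 101 − 84.5 = 16.5; sellers' price rises by ps − p* = 117.5 − 101 = 16.5.
So producers capture 16.5/33 = 0.5 of each unit of subsidy.

Producer share = 0.5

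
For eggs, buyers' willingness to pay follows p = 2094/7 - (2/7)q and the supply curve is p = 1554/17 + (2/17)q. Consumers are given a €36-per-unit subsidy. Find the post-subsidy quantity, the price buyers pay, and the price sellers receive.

q' = 604.25; buyers pay €126.5; sellers receive €162.5

Pre-subsidy: 2094/7 - (2/7)q = 1554/17 + (2/17)q gives q* = 515 and p* = 152.
With the rebate, buyers effectively pay pb = ps − 36, where ps is the price sellers receive.
On the curves, pb = 2094/7 - (2/7)q and ps = 1554/17 + (2/17)q; the wedge ps − pb = 36 gives 1554/17 + (2/17)q − (2094/7 - (2/7)q) = 36, so q' = 604.25.
Then pb = 2094/7 − (2/7)·604.25 = 126.5 and ps = 1554/17 + (2/17)·604.25 = 162.5.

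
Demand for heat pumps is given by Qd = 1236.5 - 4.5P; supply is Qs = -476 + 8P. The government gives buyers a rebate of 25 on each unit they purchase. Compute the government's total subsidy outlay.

Pre-subsidy: 1236.5 - 4.5P = -476 + 8P gives P* = 137, Q* = 620.
With the rebate, buyers effectively pay Pb = Ps − 25, where Ps is the price sellers receive.
Demand in terms of Ps becomes Qd = 1236.5 − 4.5(Ps − 25) = 1349 - 4.5Ps. Setting this equal to supply: 1349 - 4.5Ps = -476 + 8Ps, so Ps = 146.
Buyers pay Pb = 146 − 25 = 121; Q' = -476 + 8·146 = 692.
Government outlay = subsidy × quantity = 25 × 692 = 17300.

Government cost = 17300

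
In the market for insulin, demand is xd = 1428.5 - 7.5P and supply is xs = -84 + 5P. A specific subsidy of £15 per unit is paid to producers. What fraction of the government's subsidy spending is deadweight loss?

DWL / government spending = 45/1132

Pre-subsidy: 1428.5 - 7.5P = -84 + 5P gives P* = 121, x* = 521.
With the subsidy, sellers receive Ps = Pb + 15 for each unit, where Pb is the price buyers pay.
Supply in terms of Pb becomes xs = -84 + 5(Pb + 15) = -9 + 5Pb. Setting this equal to demand: 1428.5 - 7.5Pb = -9 + 5Pb, so Pb = 115.
Sellers receive Ps = 115 + 15 = 130; x' = 1428.5 − 7.5·115 = 566.
ΔCS = ½(521 + 566)(121 − 115) = 3261; ΔPS = ½(521 + 566)(130 − 121) = 4891.5.
Government spending = 15 × 566 = 8490.
DWL = ½ × 15 × (566 − 521) = 337.5; fraction = 337.5 / 8490 = 45/1132.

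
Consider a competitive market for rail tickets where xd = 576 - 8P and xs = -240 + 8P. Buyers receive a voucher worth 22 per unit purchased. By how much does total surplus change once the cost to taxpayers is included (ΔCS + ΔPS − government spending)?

Net change in total surplus = -968

Pre-subsidy: 576 - 8P = -240 + 8P gives P* = 51, x* = 168.
With the rebate, buyers effectively pay Pb = Ps − 22, where Ps is the price sellers receive.
Demand in terms of Ps becomes xd = 576 − 8(Ps − 22) = 752 - 8Ps. Setting this equal to supply: 752 - 8Ps = -240 + 8Ps, so Ps = 62.
Buyers pay Pb = 62 − 22 = 40; x' = -240 + 8·62 = 256.
ΔCS = ½(168 + 256)(51 − 40) = 2332; ΔPS = ½(168 + 256)(62 − 51) = 2332.
Government spending = 22 × 256 = 5632.
Net change = 2332 + 2332 − 5632 = -968. The loss equals the DWL triangle ½·22·88.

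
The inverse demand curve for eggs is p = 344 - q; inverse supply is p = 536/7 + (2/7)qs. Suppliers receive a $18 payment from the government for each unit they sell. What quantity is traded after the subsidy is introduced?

Pre-subsidy: 344 - q = 536/7 + (2/7)q gives q* = 208 and p* = 136.
With the subsidy, sellers receive ps = pb + 18 for each unit, where pb is the price buyers pay.
On the curves, pb = 344 - q and ps = 536/7 + (2/7)q; the wedge ps − pb = 18 gives 536/7 + (2/7)q − (344 - q) = 18, so q' = 222.
Then pb = 344 − 1·222 = 122 and ps = 536/7 + (2/7)·222 = 140.

q' = 222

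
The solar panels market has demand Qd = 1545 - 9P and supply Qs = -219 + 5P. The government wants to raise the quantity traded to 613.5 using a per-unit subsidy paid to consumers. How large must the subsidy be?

Required subsidy s = 63 per unit

At Q = 613.5, invert demand for the buyer price: Pb = (1545 − 613.5)/9 = 103.5; invert supply for the seller price: Ps = (613.5 − (-219))/5 = 166.5.
The subsidy must fill the gap: s = Ps − Pb = 166.5 − 103.5 = 63.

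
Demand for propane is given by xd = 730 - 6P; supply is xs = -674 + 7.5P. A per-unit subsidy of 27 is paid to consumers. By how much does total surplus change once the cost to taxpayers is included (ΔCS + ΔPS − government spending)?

Net change in total surplus = -1215

Pre-subsidy: 730 - 6P = -674 + 7.5P gives P* = 104, x* = 106.
With the rebate, buyers effectively pay Pb = Ps − 27, where Ps is the price sellers receive.
Demand in terms of Ps becomes xd = 730 − 6(Ps − 27) = 892 - 6Ps. Setting this equal to supply: 892 - 6Ps = -674 + 7.5Ps, so Ps = 116.
Buyers pay Pb = 116 − 27 = 89; x' = -674 + 7.5·116 = 196.
ΔCS = ½(106 + 196)(104 − 89) = 2265; ΔPS = ½(106 + 196)(116 − 104) = 1812.
Government spending = 27 × 196 = 5292.
Net change = 2265 + 1812 − 5292 = -1215. The loss equals the DWL triangle ½·27·90.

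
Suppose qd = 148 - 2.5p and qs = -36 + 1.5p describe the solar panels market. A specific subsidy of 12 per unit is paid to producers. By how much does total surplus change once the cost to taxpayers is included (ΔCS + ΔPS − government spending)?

Net change in total surplus = -67.5

Pre-subsidy: 148 - 2.5p = -36 + 1.5p gives p* = 46, q* = 33.
With the subsidy, sellers receive ps = pb + 12 for each unit, where pb is the price buyers pay.
Supply in terms of pb becomes qs = -36 + 1.5(pb + 12) = -18 + 1.5pb. Setting this equal to demand: 148 - 2.5pb = -18 + 1.5pb, so pb = 41.5.
Sellers receive ps = 41.5 + 12 = 53.5; q' = 148 − 2.5·41.5 = 44.25.
ΔCS = ½(33 + 44.25)(46 − 41.5) = 173.8125; ΔPS = ½(33 + 44.25)(53.5 − 46) = 289.6875.
Government spending = 12 × 44.25 = 531.
Net change = 173.8125 + 289.6875 − 531 = -67.5. The loss equals the DWL triangle ½·12·11.25.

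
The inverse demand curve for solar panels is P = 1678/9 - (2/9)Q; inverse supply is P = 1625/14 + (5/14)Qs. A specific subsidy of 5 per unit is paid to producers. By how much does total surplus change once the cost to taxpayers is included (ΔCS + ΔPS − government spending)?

Net change in total surplus = -1575/73

Pre-subsidy: 1678/9 - (2/9)Q = 1625/14 + (5/14)Q gives Q* = 8867/73 and P* = 11640/73.
With the subsidy, sellers receive Ps = Pb + 5 for each unit, where Pb is the price buyers pay.
On the curves, Pb = 1678/9 - (2/9)Q and Ps = 1625/14 + (5/14)Q; the wedge Ps − Pb = 5 gives 1625/14 + (5/14)Q − (1678/9 - (2/9)Q) = 5, so Q' = 9497/73.
Then Pb = 1678/9 − (2/9)·(9497/73) = 11500/73 and Ps = 1625/14 + (5/14)·(9497/73) = 11865/73.
ΔCS = ½(8867/73 + 9497/73)(11640/73 − 11500/73) = 1285480/5329; ΔPS = ½(8867/73 + 9497/73)(11865/73 − 11640/73) = 2065950/5329.
Government spending = 5 × 9497/73 = 47485/73.
Net change = 1285480/5329 + 2065950/5329 − 47485/73 = -1575/73. The loss equals the DWL triangle ½·5·630/73.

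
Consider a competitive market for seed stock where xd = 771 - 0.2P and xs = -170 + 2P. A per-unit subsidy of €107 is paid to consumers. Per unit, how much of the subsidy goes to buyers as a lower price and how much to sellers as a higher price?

Buyers gain 1070/11 per unit; sellers gain 107/11 per unit

Pre-subsidy: 771 - 0.2P = -170 + 2P gives P* = 4705/11, x* = 7540/11.
With the rebate, buyers effectively pay Pb = Ps − 107, where Ps is the price sellers receive.
Demand in terms of Ps becomes xd = 771 − 0.2(Ps − 107) = 792.4 - 0.2Ps. Setting this equal to supply: 792.4 - 0.2Ps = -170 + 2Ps, so Ps = 4812/11.
Buyers pay Pb = 4812/11 − 107 = 3635/11; x' = -170 + 2·(4812/11) = 7754/11.
Buyers' price falls by P* − Pb = 4705/11 − 3635/11 = 1070/11; sellers' price rises by Ps − P* = 4812/11 − 4705/11 = 107/11.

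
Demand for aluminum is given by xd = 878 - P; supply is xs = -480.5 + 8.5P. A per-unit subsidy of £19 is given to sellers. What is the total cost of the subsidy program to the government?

Pre-subsidy: 878 - P = -480.5 + 8.5P gives P* = 143, x* = 735.
With the subsidy, sellers receive Ps = Pb + 19 for each unit, where Pb is the price buyers pay.
Supply in terms of Pb becomes xs = -480.5 + 8.5(Pb + 19) = -319 + 8.5Pb. Setting this equal to demand: 878 - Pb = -319 + 8.5Pb, so Pb = 126.
Sellers receive Ps = 126 + 19 = 145; x' = 878 − 1·126 = 752.
Government outlay = subsidy × quantity = 19 × 752 = 14288.

Government cost = £14288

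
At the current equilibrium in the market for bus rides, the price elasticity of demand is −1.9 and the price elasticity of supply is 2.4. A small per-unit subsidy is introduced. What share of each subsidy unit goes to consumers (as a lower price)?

For a small subsidy around the equilibrium, the benefit split depends on the relative slopes, which at a point are proportional to the elasticities.
Buyer share = εs/(εs + |εd|) = 2.4/(2.4 + 1.9) = 24/43; seller share = |εd|/(εs + |εd|) = 19/43.

Consumer share = 24/43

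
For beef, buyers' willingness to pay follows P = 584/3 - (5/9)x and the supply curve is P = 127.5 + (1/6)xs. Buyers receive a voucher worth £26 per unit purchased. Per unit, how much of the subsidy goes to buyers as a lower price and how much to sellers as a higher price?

Buyers gain £20 per unit; sellers gain £6 per unit

Pre-subsidy: 584/3 - (5/9)x = 127.5 + (1/6)x gives x* = 93 and P* = 143.
With the rebate, buyers effectively pay Pb = Ps − 26, where Ps is the price sellers receive.
On the curves, Pb = 584/3 - (5/9)x and Ps = 127.5 + (1/6)x; the wedge Ps − Pb = 26 gives 127.5 + (1/6)x − (584/3 - (5/9)x) = 26, so x' = 129.
Then Pb = 584/3 − (5/9)·129 = 123 and Ps = 127.5 + (1/6)·129 = 149.
Buyers' price falls by P* − Pb = 143 − 123 = 20; sellers' price rises by Ps − P* = 149 − 143 = 6.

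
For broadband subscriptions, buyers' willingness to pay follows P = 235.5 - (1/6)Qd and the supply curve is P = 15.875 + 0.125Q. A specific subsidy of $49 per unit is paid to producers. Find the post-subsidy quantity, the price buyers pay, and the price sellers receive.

Pre-subsidy: 235.5 - (1/6)Q = 15.875 + 0.125Q gives Q* = 753 and P* = 110.
With the subsidy, sellers receive Ps = Pb + 49 for each unit, where Pb is the price buyers pay.
On the curves, Pb = 235.5 - (1/6)Q and Ps = 15.875 + 0.125Q; the wedge Ps − Pb = 49 gives 15.875 + 0.125Q − (235.5 - (1/6)Q) = 49, so Q' = 921.
Then Pb = 235.5 − (1/6)·921 = 82 and Ps = 15.875 + 0.125·921 = 131.

Q' = 921; buyers pay $82; sellers receive $131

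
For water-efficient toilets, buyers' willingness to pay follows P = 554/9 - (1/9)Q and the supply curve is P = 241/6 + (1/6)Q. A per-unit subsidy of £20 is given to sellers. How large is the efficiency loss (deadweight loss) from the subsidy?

Pre-subsidy: 554/9 - (1/9)Q = 241/6 + (1/6)Q gives Q* = 77 and P* = 53.
With the subsidy, sellers receive Ps = Pb + 20 for each unit, where Pb is the price buyers pay.
On the curves, Pb = 554/9 - (1/9)Q and Ps = 241/6 + (1/6)Q; the wedge Ps − Pb = 20 gives 241/6 + (1/6)Q − (554/9 - (1/9)Q) = 20, so Q' = 149.
Then Pb = 554/9 − (1/9)·149 = 45 and Ps = 241/6 + (1/6)·149 = 65.
The subsidy expands output by 149 − 77 = 72 past the efficient level; on those units the gap between marginal cost and willingness to pay runs from 0 up to 20.
DWL = ½ × 20 × 72 = 720.

Deadweight loss = £720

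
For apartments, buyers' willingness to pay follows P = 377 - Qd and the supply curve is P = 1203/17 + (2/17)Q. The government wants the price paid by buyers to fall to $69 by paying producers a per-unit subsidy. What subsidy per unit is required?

Required subsidy s = $38 per unit

At a buyer price of 69, quantity demanded is 377 − 1·69 = 308.
Sellers supply 308 only when they receive Ps = 1203/17 + (2/17)·308 = 107.
s = Ps − Pb = 107 − 69 = 38.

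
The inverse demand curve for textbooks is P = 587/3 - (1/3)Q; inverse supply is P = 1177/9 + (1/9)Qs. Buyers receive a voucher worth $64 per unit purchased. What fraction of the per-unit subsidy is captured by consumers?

Pre-subsidy: 587/3 - (1/3)Q = 1177/9 + (1/9)Q gives Q* = 146 and P* = 147.
With the rebate, buyers effectively pay Pb = Ps − 64, where Ps is the price sellers receive.
On the curves, Pb = 587/3 - (1/3)Q and Ps = 1177/9 + (1/9)Q; the wedge Ps − Pb = 64 gives 1177/9 + (1/9)Q − (587/3 - (1/3)Q) = 64, so Q' = 290.
Then Pb = 587/3 − (1/3)·290 = 99 and Ps = 1177/9 + (1/9)·290 = 163.
Buyers' price falls by P* − Pb = 147 − 99 = 48; sellers' price rises by Ps − P* = 163 − 147 = 16.
So consumers capture 48/64 = 0.75 of each unit of subsidy.

Consumer share = 0.75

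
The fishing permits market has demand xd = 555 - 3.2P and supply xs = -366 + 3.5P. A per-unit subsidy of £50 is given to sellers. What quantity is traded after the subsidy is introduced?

Pre-subsidy: 555 - 3.2P = -366 + 3.5P gives P* = 9210/67, x* = 7713/67.
With the subsidy, sellers receive Ps = Pb + 50 for each unit, where Pb is the price buyers pay.
Supply in terms of Pb becomes xs = -366 + 3.5(Pb + 50) = -191 + 3.5Pb. Setting this equal to demand: 555 - 3.2Pb = -191 + 3.5Pb, so Pb = 7460/67.
Sellers receive Ps = 7460/67 + 50 = 10810/67; x' = 555 − 3.2·(7460/67) = 13313/67.

x' = 13313/67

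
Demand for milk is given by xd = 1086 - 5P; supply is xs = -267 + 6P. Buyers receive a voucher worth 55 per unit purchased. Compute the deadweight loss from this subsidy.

Deadweight loss = 4125

Pre-subsidy: 1086 - 5P = -267 + 6P gives P* = 123, x* = 471.
With the rebate, buyers effectively pay Pb = Ps − 55, where Ps is the price sellers receive.
Demand in terms of Ps becomes xd = 1086 − 5(Ps − 55) = 1361 - 5Ps. Setting this equal to supply: 1361 - 5Ps = -267 + 6Ps, so Ps = 148.
Buyers pay Pb = 148 − 55 = 93; x' = -267 + 6·148 = 621.
The subsidy expands output by 621 − 471 = 150 past the efficient level; on those units the gap between marginal cost and willingness to pay runs from 0 up to 55.
DWL = ½ × 55 × 150 = 4125.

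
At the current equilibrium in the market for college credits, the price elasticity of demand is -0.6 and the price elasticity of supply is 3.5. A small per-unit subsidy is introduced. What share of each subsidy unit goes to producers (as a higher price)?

For a small subsidy around the equilibrium, the benefit split depends on the relative slopes, which at a point are proportional to the elasticities.
Buyer share = εs/(εs + |εd|) = 3.5/(3.5 + 0.6) = 35/41; seller share = |εd|/(εs + |εd|) = 6/41.
So producers capture 6/41 of the subsidy.

Producer share = 6/41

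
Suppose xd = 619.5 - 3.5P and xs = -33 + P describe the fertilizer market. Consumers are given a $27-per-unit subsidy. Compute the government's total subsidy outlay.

Pre-subsidy: 619.5 - 3.5P = -33 + P gives P* = 145, x* = 112.
With the rebate, buyers effectively pay Pb = Ps − 27, where Ps is the price sellers receive.
Demand in terms of Ps becomes xd = 619.5 − 3.5(Ps − 27) = 714 - 3.5Ps. Setting this equal to supply: 714 - 3.5Ps = -33 + Ps, so Ps = 166.
Buyers pay Pb = 166 − 27 = 139; x' = -33 + 1·166 = 133.
Government outlay = subsidy × quantity = 27 × 133 = 3591.

Government cost = $3591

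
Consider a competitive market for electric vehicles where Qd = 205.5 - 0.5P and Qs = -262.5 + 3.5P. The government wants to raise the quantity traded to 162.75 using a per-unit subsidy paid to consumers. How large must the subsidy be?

Required subsidy s = 36 per unit

At Q = 162.75, invert demand for the buyer price: Pb = (205.5 − 162.75)/0.5 = 85.5; invert supply for the seller price: Ps = (162.75 − (-262.5))/3.5 = 121.5.
The subsidy must fill the gap: s = Ps − Pb = 121.5 − 85.5 = 36.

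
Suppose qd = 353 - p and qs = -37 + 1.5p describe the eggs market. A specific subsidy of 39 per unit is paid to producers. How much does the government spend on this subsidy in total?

Pre-subsidy: 353 - p = -37 + 1.5p gives p* = 156, q* = 197.
With the subsidy, sellers receive ps = pb + 39 for each unit, where pb is the price buyers pay.
Supply in terms of pb becomes qs = -37 + 1.5(pb + 39) = 21.5 + 1.5pb. Setting this equal to demand: 353 - pb = 21.5 + 1.5pb, so pb = 132.6.
Sellers receive ps = 132.6 + 39 = 171.6; q' = 353 − 1·132.6 = 220.4.
Government outlay = subsidy × quantity = 39 × 220.4 = 8595.6.

Government cost = 8595.6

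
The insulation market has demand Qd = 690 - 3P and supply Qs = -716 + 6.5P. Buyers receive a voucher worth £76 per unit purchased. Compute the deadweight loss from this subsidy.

Deadweight loss = £5928

Pre-subsidy: 690 - 3P = -716 + 6.5P gives P* = 148, Q* = 246.
With the rebate, buyers effectively pay Pb = Ps − 76, where Ps is the price sellers receive.
Demand in terms of Ps becomes Qd = 690 − 3(Ps − 76) = 918 - 3Ps. Setting this equal to supply: 918 - 3Ps = -716 + 6.5Ps, so Ps = 172.
Buyers pay Pb = 172 − 76 = 96; Q' = -716 + 6.5·172 = 402.
The subsidy expands output by 402 − 246 = 156 past the efficient level; on those units the gap between marginal cost and willingness to pay runs from 0 up to 76.
DWL = ½ × 76 × 156 = 5928.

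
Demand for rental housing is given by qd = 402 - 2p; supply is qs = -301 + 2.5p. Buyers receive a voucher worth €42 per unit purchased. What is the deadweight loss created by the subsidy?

Pre-subsidy: 402 - 2p = -301 + 2.5p gives p* = 1406/9, q* = 806/9.
With the rebate, buyers effectively pay pb = ps − 42, where ps is the price sellers receive.
Demand in terms of ps becomes qd = 402 − 2(ps − 42) = 486 - 2ps. Setting this equal to supply: 486 - 2ps = -301 + 2.5ps, so ps = 1574/9.
Buyers pay pb = 1574/9 − 42 = 1196/9; q' = -301 + 2.5·(1574/9) = 1226/9.
The subsidy expands output by 1226/9 − 806/9 = 140/3 past the efficient level; on those units the gap between marginal cost and willingness to pay runs from 0 up to 42.
DWL = ½ × 42 × 140/3 = 980.

Deadweight loss = €980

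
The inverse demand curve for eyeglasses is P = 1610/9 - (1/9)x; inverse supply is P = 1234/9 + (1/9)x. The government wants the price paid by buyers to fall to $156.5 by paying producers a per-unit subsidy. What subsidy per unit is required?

Required subsidy s = $3 per unit

At a buyer price of 156.5, quantity demanded is 1610 − 9·156.5 = 201.5.
Sellers supply 201.5 only when they receive Ps = 1234/9 + (1/9)·201.5 = 159.5.
s = Ps − Pb = 159.5 − 156.5 = 3.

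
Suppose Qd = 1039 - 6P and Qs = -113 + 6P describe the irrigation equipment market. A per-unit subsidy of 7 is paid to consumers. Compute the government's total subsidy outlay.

Government cost = 3388

Pre-subsidy: 1039 - 6P = -113 + 6P gives P* = 96, Q* = 463.
With the rebate, buyers effectively pay Pb = Ps − 7, where Ps is the price sellers receive.
Demand in terms of Ps becomes Qd = 1039 − 6(Ps − 7) = 1081 - 6Ps. Setting this equal to supply: 1081 - 6Ps = -113 + 6Ps, so Ps = 99.5.
Buyers pay Pb = 99.5 − 7 = 92.5; Q' = -113 + 6·99.5 = 484.
Government outlay = subsidy × quantity = 7 × 484 = 3388.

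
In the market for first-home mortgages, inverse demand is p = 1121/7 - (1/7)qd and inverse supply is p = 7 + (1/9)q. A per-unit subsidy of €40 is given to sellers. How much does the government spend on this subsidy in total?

Government cost = €30420

Pre-subsidy: 1121/7 - (1/7)q = 7 + (1/9)q gives q* = 603 and p* = 74.
With the subsidy, sellers receive ps = pb + 40 for each unit, where pb is the price buyers pay.
On the curves, pb = 1121/7 - (1/7)q and ps = 7 + (1/9)q; the wedge ps − pb = 40 gives 7 + (1/9)q − (1121/7 - (1/7)q) = 40, so q' = 760.5.
Then pb = 1121/7 − (1/7)·760.5 = 51.5 and ps = 7 + (1/9)·760.5 = 91.5.
Government outlay = subsidy × quantity = 40 × 760.5 = 30420.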